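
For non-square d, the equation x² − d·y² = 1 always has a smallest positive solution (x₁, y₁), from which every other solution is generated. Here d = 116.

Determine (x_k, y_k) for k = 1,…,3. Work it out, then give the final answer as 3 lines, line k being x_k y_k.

9801 910
192119201 17837820
3765920568201 349656946730

d=116: √d = [10; 1,3,2,1,4,1,2,3,1,20] (ℓ=10, even), read p_9/q_9
step 0: (10, 1)  from 10·(1,0) + (0,1)
step 1: (11, 1)  from 1·(10,1) + (1,0)
step 2: (43, 4)  from 3·(11,1) + (10,1)
step 3: (97, 9)  from 2·(43,4) + (11,1)
…
step 5: (657, 61)  from 4·(140,13) + (97,9)
step 6: (797, 74)  from 1·(657,61) + (140,13)
step 7: (2251, 209)  from 2·(797,74) + (657,61)
step 8: (7550, 701)  from 3·(2251,209) + (797,74)
step 9: (9801, 910)  from 1·(7550,701) + (2251,209)
→ (9801, 910).  Check: 9801²=96059601, 116·910²=96059600, difference 1.
(x_2, y_2) = (9801·9801 + 116·910·910, 9801·910 + 910·9801) = (192119201, 17837820)
(x_3, y_3) = (9801·192119201 + 116·910·17837820, 9801·17837820 + 910·192119201) = (3765920568201, 349656946730)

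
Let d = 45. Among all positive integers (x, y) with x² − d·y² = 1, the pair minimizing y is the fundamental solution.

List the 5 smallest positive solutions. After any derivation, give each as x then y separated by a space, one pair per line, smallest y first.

[6; 1,2,2,2,1,12] for √45; ℓ=6 ⇒ convergent index 5
k=0  a_k=6  p_k/q_k = 6/1
…
k=4  a_k=2  p_k/q_k = 114/17
k=5  a_k=1  p_k/q_k = 161/24
fundamental: x₁=161, y₁=24  (since 25921 − 45·576 = 1)
(x_2, y_2) = (161·161 + 45·24·24, 161·24 + 24·161) = (51841, 7728)
(x_3, y_3) = (161·51841 + 45·24·7728, 161·7728 + 24·51841) = (16692641, 2488392)
(x_4, y_4) = (161·16692641 + 45·24·2488392, 161·2488392 + 24·16692641) = (5374978561, 801254496)
(x_5, y_5) = (161·5374978561 + 45·24·801254496, 161·801254496 + 24·5374978561) = (1730726404001, 258001459320)

161 24
51841 7728
16692641 2488392
5374978561 801254496
1730726404001 258001459320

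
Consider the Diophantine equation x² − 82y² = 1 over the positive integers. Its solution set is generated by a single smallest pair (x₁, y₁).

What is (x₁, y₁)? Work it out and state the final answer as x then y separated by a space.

√82 → a₀=9, period (18); ℓ=1 odd so k=1
step 0: (9, 1)  from 9·(1,0) + (0,1)
step 1: (163, 18)  from 18·(9,1) + (1,0)
(x₁, y₁) = (163, 18);  163² − 82·18² = 1 ✓

163 18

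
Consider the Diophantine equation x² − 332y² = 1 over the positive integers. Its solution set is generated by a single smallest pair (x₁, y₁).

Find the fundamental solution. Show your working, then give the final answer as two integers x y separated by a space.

[18; 4,1,1,8,1,1,4,36] for √332; ℓ=8 ⇒ convergent index 7
a_0=18:  p_0=18·1+0=18,  q_0=18·0+1=1
a_1=4:  p_1=4·18+1=73,  q_1=4·1+0=4
a_2=1:  p_2=1·73+18=91,  q_2=1·4+1=5
…
a_4=8:  p_4=8·164+91=1403,  q_4=8·9+5=77
…
a_6=1:  p_6=1·1567+1403=2970,  q_6=1·86+77=163
a_7=4:  p_7=4·2970+1567=13447,  q_7=4·163+86=738
fundamental: x₁=13447, y₁=738  (since 180821809 − 332·544644 = 1)

13447 738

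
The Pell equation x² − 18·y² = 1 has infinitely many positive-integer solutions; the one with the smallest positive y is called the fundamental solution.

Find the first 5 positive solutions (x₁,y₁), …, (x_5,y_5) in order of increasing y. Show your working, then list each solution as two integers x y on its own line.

17 4
577 136
19601 4620
665857 156944
22619537 5331476

d=18: √d = [4; 4,8] (ℓ=2, even), read p_1/q_1
k=0  a_k=4  p_k/q_k = 4/1
k=1  a_k=4  p_k/q_k = 17/4
(x₁, y₁) = (17, 4);  17² − 18·4² = 1 ✓
(x_2, y_2) = (17·17 + 18·4·4, 17·4 + 4·17) = (577, 136)
(x_3, y_3) = (17·577 + 18·4·136, 17·136 + 4·577) = (19601, 4620)
(x_4, y_4) = (17·19601 + 18·4·4620, 17·4620 + 4·19601) = (665857, 156944)
(x_5, y_5) = (17·665857 + 18·4·156944, 17·156944 + 4·665857) = (22619537, 5331476)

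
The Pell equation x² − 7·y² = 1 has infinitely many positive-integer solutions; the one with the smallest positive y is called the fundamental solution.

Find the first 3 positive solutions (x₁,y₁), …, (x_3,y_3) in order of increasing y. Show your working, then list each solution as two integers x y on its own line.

√7 → a₀=2, period (1,1,1,4); ℓ=4 even so k=3
k=0  a_k=2  p_k/q_k = 2/1
…
k=2  a_k=1  p_k/q_k = 5/2
k=3  a_k=1  p_k/q_k = 8/3
→ (8, 3).  Check: 8²=64, 7·3²=63, difference 1.
k=2:  x_2 = 8·8+7·3·3 = 127,  y_2 = 8·3+3·8 = 48
k=3:  x_3 = 8·127+7·3·48 = 2024,  y_3 = 8·48+3·127 = 765

8 3
127 48
2024 765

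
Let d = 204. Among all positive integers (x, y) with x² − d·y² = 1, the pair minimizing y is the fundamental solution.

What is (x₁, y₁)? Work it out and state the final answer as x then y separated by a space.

4999 350

[14; 3,1,1,6,1,1,3,28] for √204; ℓ=8 ⇒ convergent index 7
i=0: a=14 ⇒ p=14, q=1
…
i=3: a=1 ⇒ p=100, q=7
i=4: a=6 ⇒ p=657, q=46
…
i=6: a=1 ⇒ p=1414, q=99
i=7: a=3 ⇒ p=4999, q=350
→ (4999, 350).  Check: 4999²=24990001, 204·350²=24990000, difference 1.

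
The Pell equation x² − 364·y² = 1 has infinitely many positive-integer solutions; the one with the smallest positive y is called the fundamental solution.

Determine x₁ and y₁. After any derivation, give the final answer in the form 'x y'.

√364 = [19; 12,1,2,3,1,8,1,3,2,1,12,38, …], period ℓ=12 (even) → k=11
k=0  a_k=19  p_k/q_k = 19/1
k=1  a_k=12  p_k/q_k = 229/12
k=2  a_k=1  p_k/q_k = 248/13
…
k=5  a_k=1  p_k/q_k = 3148/165
k=6  a_k=8  p_k/q_k = 27607/1447
k=7  a_k=1  p_k/q_k = 30755/1612
…
k=9  a_k=2  p_k/q_k = 270499/14178
k=10  a_k=1  p_k/q_k = 390371/20461
k=11  a_k=12  p_k/q_k = 4954951/259710
→ (4954951, 259710).  Check: 4954951²=24551539412401, 364·259710²=24551539412400, difference 1.

4954951 259710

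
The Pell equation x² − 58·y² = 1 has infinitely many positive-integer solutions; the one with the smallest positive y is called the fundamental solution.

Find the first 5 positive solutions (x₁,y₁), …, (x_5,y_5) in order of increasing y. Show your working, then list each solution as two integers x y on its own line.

19603 2574
768555217 100916244
30131975818099 3956522259690
1181354243155834177 155119411612489896
46316174427035658925363 6081611647722756602886

d=58: √d = [7; 1,1,1,1,1,1,14] (ℓ=7, odd), read p_13/q_13
a_0=7:  p_0=7·1+0=7,  q_0=7·0+1=1
…
a_4=1:  p_4=1·23+15=38,  q_4=1·3+2=5
…
a_8=1:  p_8=1·1447+99=1546,  q_8=1·190+13=203
a_9=1:  p_9=1·1546+1447=2993,  q_9=1·203+190=393
…
a_12=1:  p_12=1·7532+4539=12071,  q_12=1·989+596=1585
a_13=1:  p_13=1·12071+7532=19603,  q_13=1·1585+989=2574
(x₁, y₁) = (19603, 2574);  19603² − 58·2574² = 1 ✓
(19603+2574√58)^2 = 768555217 + 100916244√58
(19603+2574√58)^3 = 30131975818099 + 3956522259690√58
(19603+2574√58)^4 = 1181354243155834177 + 155119411612489896√58
(19603+2574√58)^5 = 46316174427035658925363 + 6081611647722756602886√58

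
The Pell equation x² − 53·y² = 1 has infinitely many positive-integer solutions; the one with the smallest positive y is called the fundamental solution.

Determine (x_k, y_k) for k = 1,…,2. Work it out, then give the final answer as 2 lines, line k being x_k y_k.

√53 = [7; 3,1,1,3,14, …], period ℓ=5 (odd) → k=9
a_0=7:  p_0=7·1+0=7,  q_0=7·0+1=1
a_1=3:  p_1=3·7+1=22,  q_1=3·1+0=3
a_2=1:  p_2=1·22+7=29,  q_2=1·3+1=4
…
a_4=3:  p_4=3·51+29=182,  q_4=3·7+4=25
a_5=14:  p_5=14·182+51=2599,  q_5=14·25+7=357
…
a_8=1:  p_8=1·10578+7979=18557,  q_8=1·1453+1096=2549
a_9=3:  p_9=3·18557+10578=66249,  q_9=3·2549+1453=9100
(x₁, y₁) = (66249, 9100);  66249² − 53·9100² = 1 ✓
(x_2, y_2) = (66249·66249 + 53·9100·9100, 66249·9100 + 9100·66249) = (8777860001, 1205731800)

66249 9100
8777860001 1205731800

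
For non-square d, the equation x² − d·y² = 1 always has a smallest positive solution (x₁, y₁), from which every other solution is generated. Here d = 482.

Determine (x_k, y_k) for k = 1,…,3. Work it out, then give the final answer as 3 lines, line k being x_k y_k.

d=482: √d = [21; 1,20,1,42] (ℓ=4, even), read p_3/q_3
k=0  a_k=21  p_k/q_k = 21/1
k=1  a_k=1  p_k/q_k = 22/1
k=2  a_k=20  p_k/q_k = 461/21
k=3  a_k=1  p_k/q_k = 483/22
fundamental: x₁=483, y₁=22  (since 233289 − 482·484 = 1)
k=2:  x_2 = 483·483+482·22·22 = 466577,  y_2 = 483·22+22·483 = 21252
k=3:  x_3 = 483·466577+482·22·21252 = 450712899,  y_3 = 483·21252+22·466577 = 20529410

483 22
466577 21252
450712899 20529410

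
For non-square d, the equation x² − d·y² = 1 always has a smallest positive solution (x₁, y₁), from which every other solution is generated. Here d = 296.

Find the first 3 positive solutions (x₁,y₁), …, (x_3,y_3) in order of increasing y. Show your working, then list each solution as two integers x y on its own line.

3699 215
27365201 1590570
202447753299 11767036645

[17; 4,1,7,1,4,34] for √296; ℓ=6 ⇒ convergent index 5
step 0: (17, 1)  from 17·(1,0) + (0,1)
…
step 2: (86, 5)  from 1·(69,4) + (17,1)
…
step 4: (757, 44)  from 1·(671,39) + (86,5)
step 5: (3699, 215)  from 4·(757,44) + (671,39)
→ (3699, 215).  Check: 3699²=13682601, 296·215²=13682600, difference 1.
n=2: (3699,215)∘(3699,215) = (3699·3699+296·215·215, 3699·215+215·3699) = (27365201,1590570)
n=3: (27365201,1590570)∘(3699,215) = (3699·27365201+296·215·1590570, 3699·1590570+215·27365201) = (202447753299,11767036645)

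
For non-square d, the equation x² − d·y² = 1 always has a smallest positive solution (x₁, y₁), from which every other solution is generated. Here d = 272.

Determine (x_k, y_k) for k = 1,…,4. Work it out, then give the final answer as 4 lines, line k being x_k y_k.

33 2
2177 132
143649 8710
9478657 574728

[16; 2,32] for √272; ℓ=2 ⇒ convergent index 1
step 0: (16, 1)  from 16·(1,0) + (0,1)
step 1: (33, 2)  from 2·(16,1) + (1,0)
fundamental: x₁=33, y₁=2  (since 1089 − 272·4 = 1)
k=2:  x_2 = 33·33+272·2·2 = 2177,  y_2 = 33·2+2·33 = 132
k=3:  x_3 = 33·2177+272·2·132 = 143649,  y_3 = 33·132+2·2177 = 8710
k=4:  x_4 = 33·143649+272·2·8710 = 9478657,  y_4 = 33·8710+2·143649 = 574728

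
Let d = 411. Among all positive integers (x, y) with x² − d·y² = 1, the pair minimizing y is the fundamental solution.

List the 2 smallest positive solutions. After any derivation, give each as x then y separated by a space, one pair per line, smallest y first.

[20; 3,1,1,1,19,1,1,1,3,40] for √411; ℓ=10 ⇒ convergent index 9
k=0  a_k=20  p_k/q_k = 20/1
…
k=2  a_k=1  p_k/q_k = 81/4
k=3  a_k=1  p_k/q_k = 142/7
k=4  a_k=1  p_k/q_k = 223/11
…
k=6  a_k=1  p_k/q_k = 4602/227
k=7  a_k=1  p_k/q_k = 8981/443
k=8  a_k=1  p_k/q_k = 13583/670
k=9  a_k=3  p_k/q_k = 49730/2453
→ (49730, 2453).  Check: 49730²=2473072900, 411·2453²=2473072899, difference 1.
n=2: (49730,2453)∘(49730,2453) = (49730·49730+411·2453·2453, 49730·2453+2453·49730) = (4946145799,243975380)

49730 2453
4946145799 243975380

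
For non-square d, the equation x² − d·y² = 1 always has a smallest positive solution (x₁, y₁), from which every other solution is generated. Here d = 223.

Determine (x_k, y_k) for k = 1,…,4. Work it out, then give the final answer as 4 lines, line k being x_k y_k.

224 15
100351 6720
44957024 3010545
20140646401 1348717440

d=223: √d = [14; 1,13,1,28] (ℓ=4, even), read p_3/q_3
k=0  a_k=14  p_k/q_k = 14/1
k=1  a_k=1  p_k/q_k = 15/1
k=2  a_k=13  p_k/q_k = 209/14
k=3  a_k=1  p_k/q_k = 224/15
(x₁, y₁) = (224, 15);  224² − 223·15² = 1 ✓
k=2:  x_2 = 224·224+223·15·15 = 100351,  y_2 = 224·15+15·224 = 6720
k=3:  x_3 = 224·100351+223·15·6720 = 44957024,  y_3 = 224·6720+15·100351 = 3010545
k=4:  x_4 = 224·44957024+223·15·3010545 = 20140646401,  y_4 = 224·3010545+15·44957024 = 1348717440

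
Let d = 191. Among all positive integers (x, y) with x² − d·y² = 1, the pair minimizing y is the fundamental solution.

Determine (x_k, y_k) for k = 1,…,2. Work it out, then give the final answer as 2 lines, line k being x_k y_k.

8994000 650783
161784071999999 11706284604000

[13; 1,4,1,1,3,…,4,1,26] for √191; ℓ=16 ⇒ convergent index 15
k=0  a_k=13  p_k/q_k = 13/1
…
k=6  a_k=2  p_k/q_k = 1230/89
…
k=8  a_k=13  p_k/q_k = 40217/2910
…
k=12  a_k=1  p_k/q_k = 911765/65973
…
k=14  a_k=4  p_k/q_k = 7377553/533821
k=15  a_k=1  p_k/q_k = 8994000/650783
fundamental: x₁=8994000, y₁=650783  (since 80892036000000 − 191·423518513089 = 1)
n=2: (8994000,650783)∘(8994000,650783) = (8994000·8994000+191·650783·650783, 8994000·650783+650783·8994000) = (161784071999999,11706284604000)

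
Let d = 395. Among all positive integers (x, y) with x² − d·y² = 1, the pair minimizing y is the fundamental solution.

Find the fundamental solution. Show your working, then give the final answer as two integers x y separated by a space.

159 8

[19; 1,6,1,38] for √395; ℓ=4 ⇒ convergent index 3
i=0: a=19 ⇒ p=19, q=1
…
i=2: a=6 ⇒ p=139, q=7
i=3: a=1 ⇒ p=159, q=8
(x₁, y₁) = (159, 8);  159² − 395·8² = 1 ✓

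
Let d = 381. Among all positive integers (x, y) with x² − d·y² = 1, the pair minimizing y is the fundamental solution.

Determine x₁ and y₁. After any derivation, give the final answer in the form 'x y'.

[19; 1,1,12,1,1,38] for √381; ℓ=6 ⇒ convergent index 5
i=0: a=19 ⇒ p=19, q=1
i=1: a=1 ⇒ p=20, q=1
i=2: a=1 ⇒ p=39, q=2
i=3: a=12 ⇒ p=488, q=25
i=4: a=1 ⇒ p=527, q=27
i=5: a=1 ⇒ p=1015, q=52
→ (1015, 52).  Check: 1015²=1030225, 381·52²=1030224, difference 1.

1015 52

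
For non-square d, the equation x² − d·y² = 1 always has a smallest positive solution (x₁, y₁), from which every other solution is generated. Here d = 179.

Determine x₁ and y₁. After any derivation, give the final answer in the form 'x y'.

[13; 2,1,1,1,3,…,1,2,26] for √179; ℓ=14 ⇒ convergent index 13
a_0=13:  p_0=13·1+0=13,  q_0=13·0+1=1
a_1=2:  p_1=2·13+1=27,  q_1=2·1+0=2
a_2=1:  p_2=1·27+13=40,  q_2=1·2+1=3
a_3=1:  p_3=1·40+27=67,  q_3=1·3+2=5
a_4=1:  p_4=1·67+40=107,  q_4=1·5+3=8
a_5=3:  p_5=3·107+67=388,  q_5=3·8+5=29
a_6=5:  p_6=5·388+107=2047,  q_6=5·29+8=153
a_7=13:  p_7=13·2047+388=26999,  q_7=13·153+29=2018
…
a_9=3:  p_9=3·137042+26999=438125,  q_9=3·10243+2018=32747
…
a_11=1:  p_11=1·575167+438125=1013292,  q_11=1·42990+32747=75737
a_12=1:  p_12=1·1013292+575167=1588459,  q_12=1·75737+42990=118727
a_13=2:  p_13=2·1588459+1013292=4190210,  q_13=2·118727+75737=313191
→ (4190210, 313191).  Check: 4190210²=17557859844100, 179·313191²=17557859844099, difference 1.

4190210 313191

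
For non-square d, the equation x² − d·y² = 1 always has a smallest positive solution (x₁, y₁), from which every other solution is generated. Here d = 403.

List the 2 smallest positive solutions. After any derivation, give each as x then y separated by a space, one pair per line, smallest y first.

669878 33369
897473069767 44706317964

√403 = [20; 13,2,1,3,1,3,1,2,13,40, …], period ℓ=10 (even) → k=9
step 0: (20, 1)  from 20·(1,0) + (0,1)
step 1: (261, 13)  from 13·(20,1) + (1,0)
step 2: (542, 27)  from 2·(261,13) + (20,1)
…
step 5: (3754, 187)  from 1·(2951,147) + (803,40)
step 6: (14213, 708)  from 3·(3754,187) + (2951,147)
…
step 8: (50147, 2498)  from 2·(17967,895) + (14213,708)
step 9: (669878, 33369)  from 13·(50147,2498) + (17967,895)
→ (669878, 33369).  Check: 669878²=448736534884, 403·33369²=448736534883, difference 1.
(x_2, y_2) = (669878·669878 + 403·33369·33369, 669878·33369 + 33369·669878) = (897473069767, 44706317964)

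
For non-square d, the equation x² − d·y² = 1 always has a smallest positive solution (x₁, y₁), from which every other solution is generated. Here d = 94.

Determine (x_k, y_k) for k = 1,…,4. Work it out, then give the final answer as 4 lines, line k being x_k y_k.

2143295 221064
9187426914049 947610731760
39382732335491159615 4062018686654877336
168817626601983862467148801 17412208682026983028992480

√94 → a₀=9, period (1,2,3,1,1,…,2,1,18); ℓ=16 even so k=15
i=0: a=9 ⇒ p=9, q=1
…
i=11: a=1 ⇒ p=99455, q=10258
…
i=14: a=2 ⇒ p=1490361, q=153719
i=15: a=1 ⇒ p=2143295, q=221064
fundamental: x₁=2143295, y₁=221064  (since 4593713457025 − 94·48869292096 = 1)
(x_2, y_2) = (2143295·2143295 + 94·221064·221064, 2143295·221064 + 221064·2143295) = (9187426914049, 947610731760)
(x_3, y_3) = (2143295·9187426914049 + 94·221064·947610731760, 2143295·947610731760 + 221064·9187426914049) = (39382732335491159615, 4062018686654877336)
(x_4, y_4) = (2143295·39382732335491159615 + 94·221064·4062018686654877336, 2143295·4062018686654877336 + 221064·39382732335491159615) = (168817626601983862467148801, 17412208682026983028992480)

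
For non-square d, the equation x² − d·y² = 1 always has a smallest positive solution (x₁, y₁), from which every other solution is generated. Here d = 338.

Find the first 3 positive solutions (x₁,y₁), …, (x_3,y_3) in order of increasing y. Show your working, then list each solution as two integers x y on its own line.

114243 6214
26102926097 1419812004
5964153172084899 324407165539730

√338 = [18; 2,1,1,2,36, …], period ℓ=5 (odd) → k=9
k=0  a_k=18  p_k/q_k = 18/1
…
k=3  a_k=1  p_k/q_k = 92/5
k=4  a_k=2  p_k/q_k = 239/13
…
k=6  a_k=2  p_k/q_k = 17631/959
…
k=8  a_k=1  p_k/q_k = 43958/2391
k=9  a_k=2  p_k/q_k = 114243/6214
fundamental: x₁=114243, y₁=6214  (since 13051463049 − 338·38613796 = 1)
(114243+6214√338)^2 = 26102926097 + 1419812004√338
(114243+6214√338)^3 = 5964153172084899 + 324407165539730√338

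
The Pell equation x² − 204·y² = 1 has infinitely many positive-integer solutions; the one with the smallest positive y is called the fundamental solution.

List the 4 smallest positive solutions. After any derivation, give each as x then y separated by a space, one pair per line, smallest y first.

d=204: √d = [14; 3,1,1,6,1,1,3,28] (ℓ=8, even), read p_7/q_7
step 0: (14, 1)  from 14·(1,0) + (0,1)
step 1: (43, 3)  from 3·(14,1) + (1,0)
…
step 6: (1414, 99)  from 1·(757,53) + (657,46)
step 7: (4999, 350)  from 3·(1414,99) + (757,53)
→ (4999, 350).  Check: 4999²=24990001, 204·350²=24990000, difference 1.
k=2:  x_2 = 4999·4999+204·350·350 = 49980001,  y_2 = 4999·350+350·4999 = 3499300
k=3:  x_3 = 4999·49980001+204·350·3499300 = 499700044999,  y_3 = 4999·3499300+350·49980001 = 34986001050
k=4:  x_4 = 4999·499700044999+204·350·34986001050 = 4996000999920001,  y_4 = 4999·34986001050+350·499700044999 = 349790034998600

4999 350
49980001 3499300
499700044999 34986001050
4996000999920001 349790034998600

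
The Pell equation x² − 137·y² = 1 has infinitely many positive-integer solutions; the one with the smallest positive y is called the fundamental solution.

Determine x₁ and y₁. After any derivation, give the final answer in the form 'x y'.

6083073 519712

[11; 1,2,2,1,1,2,2,1,22] for √137; ℓ=9 ⇒ convergent index 17
k=0  a_k=11  p_k/q_k = 11/1
…
k=4  a_k=1  p_k/q_k = 117/10
k=5  a_k=1  p_k/q_k = 199/17
…
k=9  a_k=22  p_k/q_k = 39597/3383
…
k=11  a_k=2  p_k/q_k = 122279/10447
…
k=14  a_k=1  p_k/q_k = 694077/59299
k=15  a_k=2  p_k/q_k = 1796332/153471
k=16  a_k=2  p_k/q_k = 4286741/366241
k=17  a_k=1  p_k/q_k = 6083073/519712
→ (6083073, 519712).  Check: 6083073²=37003777123329, 137·519712²=37003777123328, difference 1.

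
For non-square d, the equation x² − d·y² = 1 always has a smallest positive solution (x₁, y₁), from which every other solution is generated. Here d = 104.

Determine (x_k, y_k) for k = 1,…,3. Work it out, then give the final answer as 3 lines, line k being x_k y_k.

√104 → a₀=10, period (5,20); ℓ=2 even so k=1
step 0: (10, 1)  from 10·(1,0) + (0,1)
step 1: (51, 5)  from 5·(10,1) + (1,0)
(x₁, y₁) = (51, 5);  51² − 104·5² = 1 ✓
k=2:  x_2 = 51·51+104·5·5 = 5201,  y_2 = 51·5+5·51 = 510
k=3:  x_3 = 51·5201+104·5·510 = 530451,  y_3 = 51·510+5·5201 = 52015

51 5
5201 510
530451 52015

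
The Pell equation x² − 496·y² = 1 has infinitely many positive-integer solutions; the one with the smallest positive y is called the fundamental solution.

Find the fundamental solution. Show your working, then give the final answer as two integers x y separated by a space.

√496 = [22; 3,1,2,4,1,…,1,3,44, …], period ℓ=16 (even) → k=15
step 0: (22, 1)  from 22·(1,0) + (0,1)
…
step 5: (1314, 59)  from 1·(1069,48) + (245,11)
step 6: (2383, 107)  from 1·(1314,59) + (1069,48)
step 7: (6080, 273)  from 2·(2383,107) + (1314,59)
step 8: (14543, 653)  from 2·(6080,273) + (2383,107)
…
step 12: (389209, 17476)  from 4·(84875,3811) + (49709,2232)
…
step 14: (1252502, 56239)  from 1·(863293,38763) + (389209,17476)
step 15: (4620799, 207480)  from 3·(1252502,56239) + (863293,38763)
→ (4620799, 207480).  Check: 4620799²=21351783398401, 496·207480²=21351783398400, difference 1.

4620799 207480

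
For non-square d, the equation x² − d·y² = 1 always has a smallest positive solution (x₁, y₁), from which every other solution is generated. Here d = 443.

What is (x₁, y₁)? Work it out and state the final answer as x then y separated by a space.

√443 → a₀=21, period (21,42); ℓ=2 even so k=1
a_0=21:  p_0=21·1+0=21,  q_0=21·0+1=1
a_1=21:  p_1=21·21+1=442,  q_1=21·1+0=21
fundamental: x₁=442, y₁=21  (since 195364 − 443·441 = 1)

442 21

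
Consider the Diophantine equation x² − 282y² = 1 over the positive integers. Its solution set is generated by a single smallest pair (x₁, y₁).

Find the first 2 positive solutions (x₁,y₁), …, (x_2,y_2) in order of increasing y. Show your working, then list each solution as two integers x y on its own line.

[16; 1,3,1,4,1,3,1,32] for √282; ℓ=8 ⇒ convergent index 7
step 0: (16, 1)  from 16·(1,0) + (0,1)
…
step 2: (67, 4)  from 3·(17,1) + (16,1)
…
step 4: (403, 24)  from 4·(84,5) + (67,4)
step 5: (487, 29)  from 1·(403,24) + (84,5)
step 6: (1864, 111)  from 3·(487,29) + (403,24)
step 7: (2351, 140)  from 1·(1864,111) + (487,29)
(x₁, y₁) = (2351, 140);  2351² − 282·140² = 1 ✓
(x_2, y_2) = (2351·2351 + 282·140·140, 2351·140 + 140·2351) = (11054401, 658280)

2351 140
11054401 658280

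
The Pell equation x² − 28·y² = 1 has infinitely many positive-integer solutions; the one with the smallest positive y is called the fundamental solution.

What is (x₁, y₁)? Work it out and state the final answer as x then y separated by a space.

127 24

[5; 3,2,3,10] for √28; ℓ=4 ⇒ convergent index 3
k=0  a_k=5  p_k/q_k = 5/1
…
k=2  a_k=2  p_k/q_k = 37/7
k=3  a_k=3  p_k/q_k = 127/24
fundamental: x₁=127, y₁=24  (since 16129 − 28·576 = 1)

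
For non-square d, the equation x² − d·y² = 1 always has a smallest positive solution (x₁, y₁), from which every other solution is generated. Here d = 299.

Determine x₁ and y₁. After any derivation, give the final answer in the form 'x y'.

[17; 3,2,3,34] for √299; ℓ=4 ⇒ convergent index 3
k=0  a_k=17  p_k/q_k = 17/1
…
k=2  a_k=2  p_k/q_k = 121/7
k=3  a_k=3  p_k/q_k = 415/24
(x₁, y₁) = (415, 24);  415² − 299·24² = 1 ✓

415 24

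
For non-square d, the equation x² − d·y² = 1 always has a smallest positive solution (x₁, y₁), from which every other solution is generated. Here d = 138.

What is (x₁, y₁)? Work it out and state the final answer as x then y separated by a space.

[11; 1,2,1,22] for √138; ℓ=4 ⇒ convergent index 3
step 0: (11, 1)  from 11·(1,0) + (0,1)
…
step 2: (35, 3)  from 2·(12,1) + (11,1)
step 3: (47, 4)  from 1·(35,3) + (12,1)
fundamental: x₁=47, y₁=4  (since 2209 − 138·16 = 1)

47 4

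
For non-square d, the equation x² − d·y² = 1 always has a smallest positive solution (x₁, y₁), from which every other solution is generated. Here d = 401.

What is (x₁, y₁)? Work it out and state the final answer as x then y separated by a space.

√401 = [20; 40, …], period ℓ=1 (odd) → k=1
i=0: a=20 ⇒ p=20, q=1
i=1: a=40 ⇒ p=801, q=40
(x₁, y₁) = (801, 40);  801² − 401·40² = 1 ✓

801 40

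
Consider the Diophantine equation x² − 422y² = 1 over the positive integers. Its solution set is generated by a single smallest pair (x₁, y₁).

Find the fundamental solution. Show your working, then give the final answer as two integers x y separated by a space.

7022501 341850

d=422: √d = [20; 1,1,5,2,1,…,1,1,40] (ℓ=14, even), read p_13/q_13
a_0=20:  p_0=20·1+0=20,  q_0=20·0+1=1
…
a_4=2:  p_4=2·226+41=493,  q_4=2·11+2=24
…
a_6=3:  p_6=3·719+493=2650,  q_6=3·35+24=129
…
a_11=5:  p_11=5·598859+217526=3211821,  q_11=5·29152+10589=156349
a_12=1:  p_12=1·3211821+598859=3810680,  q_12=1·156349+29152=185501
a_13=1:  p_13=1·3810680+3211821=7022501,  q_13=1·185501+156349=341850
(x₁, y₁) = (7022501, 341850);  7022501² − 422·341850² = 1 ✓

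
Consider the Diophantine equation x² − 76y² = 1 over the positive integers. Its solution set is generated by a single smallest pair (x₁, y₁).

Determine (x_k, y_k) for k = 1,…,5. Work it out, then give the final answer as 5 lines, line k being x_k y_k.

√76 → a₀=8, period (1,2,1,1,5,4,5,1,1,2,1,16); ℓ=12 even so k=11
a_0=8:  p_0=8·1+0=8,  q_0=8·0+1=1
…
a_3=1:  p_3=1·26+9=35,  q_3=1·3+1=4
…
a_7=5:  p_7=5·1421+340=7445,  q_7=5·163+39=854
…
a_10=2:  p_10=2·16311+8866=41488,  q_10=2·1871+1017=4759
a_11=1:  p_11=1·41488+16311=57799,  q_11=1·4759+1871=6630
→ (57799, 6630).  Check: 57799²=3340724401, 76·6630²=3340724400, difference 1.
k=2:  x_2 = 57799·57799+76·6630·6630 = 6681448801,  y_2 = 57799·6630+6630·57799 = 766414740
k=3:  x_3 = 57799·6681448801+76·6630·766414740 = 772362118440199,  y_3 = 57799·766414740+6630·6681448801 = 88596011107890
k=4:  x_4 = 57799·772362118440199+76·6630·88596011107890 = 89283516160768675201,  y_4 = 57799·88596011107890+6630·772362118440199 = 10241521691283453480
k=5:  x_5 = 57799·89283516160768675201+76·6630·10241521691283453480 = 10320995900380175197444999,  y_5 = 57799·10241521691283453480+6630·89283516160768675201 = 1183899424380388644273150

57799 6630
6681448801 766414740
772362118440199 88596011107890
89283516160768675201 10241521691283453480
10320995900380175197444999 1183899424380388644273150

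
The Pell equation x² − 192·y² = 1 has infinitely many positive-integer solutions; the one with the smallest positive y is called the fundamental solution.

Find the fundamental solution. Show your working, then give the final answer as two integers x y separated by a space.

97 7

√192 = [13; 1,5,1,26, …], period ℓ=4 (even) → k=3
k=0  a_k=13  p_k/q_k = 13/1
k=1  a_k=1  p_k/q_k = 14/1
k=2  a_k=5  p_k/q_k = 83/6
k=3  a_k=1  p_k/q_k = 97/7
→ (97, 7).  Check: 97²=9409, 192·7²=9408, difference 1.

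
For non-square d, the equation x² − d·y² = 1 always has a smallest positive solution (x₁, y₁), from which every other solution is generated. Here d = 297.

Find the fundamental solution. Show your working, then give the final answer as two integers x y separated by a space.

48599 2820

[17; 4,3,1,1,2,1,1,3,4,34] for √297; ℓ=10 ⇒ convergent index 9
a_0=17:  p_0=17·1+0=17,  q_0=17·0+1=1
a_1=4:  p_1=4·17+1=69,  q_1=4·1+0=4
a_2=3:  p_2=3·69+17=224,  q_2=3·4+1=13
a_3=1:  p_3=1·224+69=293,  q_3=1·13+4=17
…
a_5=2:  p_5=2·517+293=1327,  q_5=2·30+17=77
a_6=1:  p_6=1·1327+517=1844,  q_6=1·77+30=107
a_7=1:  p_7=1·1844+1327=3171,  q_7=1·107+77=184
a_8=3:  p_8=3·3171+1844=11357,  q_8=3·184+107=659
a_9=4:  p_9=4·11357+3171=48599,  q_9=4·659+184=2820
fundamental: x₁=48599, y₁=2820  (since 2361862801 − 297·7952400 = 1)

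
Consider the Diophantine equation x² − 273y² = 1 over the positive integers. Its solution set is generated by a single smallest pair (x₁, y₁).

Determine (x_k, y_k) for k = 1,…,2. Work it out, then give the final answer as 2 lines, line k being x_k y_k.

[16; 1,1,10,1,1,32] for √273; ℓ=6 ⇒ convergent index 5
k=0  a_k=16  p_k/q_k = 16/1
…
k=2  a_k=1  p_k/q_k = 33/2
…
k=4  a_k=1  p_k/q_k = 380/23
k=5  a_k=1  p_k/q_k = 727/44
→ (727, 44).  Check: 727²=528529, 273·44²=528528, difference 1.
n=2: (727,44)∘(727,44) = (727·727+273·44·44, 727·44+44·727) = (1057057,63976)

727 44
1057057 63976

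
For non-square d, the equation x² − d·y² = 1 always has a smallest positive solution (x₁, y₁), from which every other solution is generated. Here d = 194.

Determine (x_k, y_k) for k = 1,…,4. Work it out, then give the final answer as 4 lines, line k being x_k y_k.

195 14
76049 5460
29658915 2129386
11566900801 830455080

√194 = [13; 1,12,1,26, …], period ℓ=4 (even) → k=3
i=0: a=13 ⇒ p=13, q=1
…
i=2: a=12 ⇒ p=181, q=13
i=3: a=1 ⇒ p=195, q=14
fundamental: x₁=195, y₁=14  (since 38025 − 194·196 = 1)
(x_2, y_2) = (195·195 + 194·14·14, 195·14 + 14·195) = (76049, 5460)
(x_3, y_3) = (195·76049 + 194·14·5460, 195·5460 + 14·76049) = (29658915, 2129386)
(x_4, y_4) = (195·29658915 + 194·14·2129386, 195·2129386 + 14·29658915) = (11566900801, 830455080)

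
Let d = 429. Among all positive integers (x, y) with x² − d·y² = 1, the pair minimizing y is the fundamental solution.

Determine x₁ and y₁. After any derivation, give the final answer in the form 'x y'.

d=429: √d = [20; 1,2,2,9,1,12,1,9,2,2,1,40] (ℓ=12, even), read p_11/q_11
a_0=20:  p_0=20·1+0=20,  q_0=20·0+1=1
a_1=1:  p_1=1·20+1=21,  q_1=1·1+0=1
a_2=2:  p_2=2·21+20=62,  q_2=2·1+1=3
…
a_5=1:  p_5=1·1367+145=1512,  q_5=1·66+7=73
…
a_8=9:  p_8=9·21023+19511=208718,  q_8=9·1015+942=10077
…
a_10=2:  p_10=2·438459+208718=1085636,  q_10=2·21169+10077=52415
a_11=1:  p_11=1·1085636+438459=1524095,  q_11=1·52415+21169=73584
→ (1524095, 73584).  Check: 1524095²=2322865569025, 429·73584²=2322865569024, difference 1.

1524095 73584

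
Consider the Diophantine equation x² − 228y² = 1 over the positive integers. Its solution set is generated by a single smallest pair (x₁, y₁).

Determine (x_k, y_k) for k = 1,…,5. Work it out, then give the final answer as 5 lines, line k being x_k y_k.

151 10
45601 3020
13771351 912030
4158902401 275430040
1255974753751 83178960050

[15; 10,30] for √228; ℓ=2 ⇒ convergent index 1
a_0=15:  p_0=15·1+0=15,  q_0=15·0+1=1
a_1=10:  p_1=10·15+1=151,  q_1=10·1+0=10
(x₁, y₁) = (151, 10);  151² − 228·10² = 1 ✓
(151+10√228)^2 = 45601 + 3020√228
(151+10√228)^3 = 13771351 + 912030√228
(151+10√228)^4 = 4158902401 + 275430040√228
(151+10√228)^5 = 1255974753751 + 83178960050√228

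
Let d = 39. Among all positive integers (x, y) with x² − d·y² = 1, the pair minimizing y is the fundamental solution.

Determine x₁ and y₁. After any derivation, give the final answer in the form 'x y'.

√39 = [6; 4,12, …], period ℓ=2 (even) → k=1
step 0: (6, 1)  from 6·(1,0) + (0,1)
step 1: (25, 4)  from 4·(6,1) + (1,0)
→ (25, 4).  Check: 25²=625, 39·4²=624, difference 1.

25 4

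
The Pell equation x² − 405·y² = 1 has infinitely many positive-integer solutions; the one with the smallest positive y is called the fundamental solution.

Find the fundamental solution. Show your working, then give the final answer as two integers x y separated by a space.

√405 → a₀=20, period (8,40); ℓ=2 even so k=1
step 0: (20, 1)  from 20·(1,0) + (0,1)
step 1: (161, 8)  from 8·(20,1) + (1,0)
(x₁, y₁) = (161, 8);  161² − 405·8² = 1 ✓

161 8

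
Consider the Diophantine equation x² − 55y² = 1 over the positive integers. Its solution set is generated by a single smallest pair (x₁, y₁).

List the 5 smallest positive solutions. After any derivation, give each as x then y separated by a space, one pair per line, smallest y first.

[7; 2,2,2,14] for √55; ℓ=4 ⇒ convergent index 3
i=0: a=7 ⇒ p=7, q=1
i=1: a=2 ⇒ p=15, q=2
i=2: a=2 ⇒ p=37, q=5
i=3: a=2 ⇒ p=89, q=12
fundamental: x₁=89, y₁=12  (since 7921 − 55·144 = 1)
k=2:  x_2 = 89·89+55·12·12 = 15841,  y_2 = 89·12+12·89 = 2136
k=3:  x_3 = 89·15841+55·12·2136 = 2819609,  y_3 = 89·2136+12·15841 = 380196
k=4:  x_4 = 89·2819609+55·12·380196 = 501874561,  y_4 = 89·380196+12·2819609 = 67672752
k=5:  x_5 = 89·501874561+55·12·67672752 = 89330852249,  y_5 = 89·67672752+12·501874561 = 12045369660

89 12
15841 2136
2819609 380196
501874561 67672752
89330852249 12045369660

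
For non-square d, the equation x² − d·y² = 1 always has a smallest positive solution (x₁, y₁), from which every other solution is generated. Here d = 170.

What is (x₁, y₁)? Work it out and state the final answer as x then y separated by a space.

339 26

d=170: √d = [13; 26] (ℓ=1, odd), read p_1/q_1
step 0: (13, 1)  from 13·(1,0) + (0,1)
step 1: (339, 26)  from 26·(13,1) + (1,0)
→ (339, 26).  Check: 339²=114921, 170·26²=114920, difference 1.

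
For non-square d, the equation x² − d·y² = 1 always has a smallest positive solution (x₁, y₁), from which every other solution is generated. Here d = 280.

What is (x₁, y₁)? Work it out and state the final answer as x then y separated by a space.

251 15

√280 → a₀=16, period (1,2,1,2,1,32); ℓ=6 even so k=5
k=0  a_k=16  p_k/q_k = 16/1
k=1  a_k=1  p_k/q_k = 17/1
k=2  a_k=2  p_k/q_k = 50/3
k=3  a_k=1  p_k/q_k = 67/4
k=4  a_k=2  p_k/q_k = 184/11
k=5  a_k=1  p_k/q_k = 251/15
→ (251, 15).  Check: 251²=63001, 280·15²=63000, difference 1.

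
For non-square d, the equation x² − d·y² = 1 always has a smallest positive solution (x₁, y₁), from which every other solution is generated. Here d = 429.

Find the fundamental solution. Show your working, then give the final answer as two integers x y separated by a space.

[20; 1,2,2,9,1,12,1,9,2,2,1,40] for √429; ℓ=12 ⇒ convergent index 11
a_0=20:  p_0=20·1+0=20,  q_0=20·0+1=1
…
a_2=2:  p_2=2·21+20=62,  q_2=2·1+1=3
a_3=2:  p_3=2·62+21=145,  q_3=2·3+1=7
a_4=9:  p_4=9·145+62=1367,  q_4=9·7+3=66
a_5=1:  p_5=1·1367+145=1512,  q_5=1·66+7=73
a_6=12:  p_6=12·1512+1367=19511,  q_6=12·73+66=942
a_7=1:  p_7=1·19511+1512=21023,  q_7=1·942+73=1015
a_8=9:  p_8=9·21023+19511=208718,  q_8=9·1015+942=10077
a_9=2:  p_9=2·208718+21023=438459,  q_9=2·10077+1015=21169
a_10=2:  p_10=2·438459+208718=1085636,  q_10=2·21169+10077=52415
a_11=1:  p_11=1·1085636+438459=1524095,  q_11=1·52415+21169=73584
fundamental: x₁=1524095, y₁=73584  (since 2322865569025 − 429·5414605056 = 1)

1524095 73584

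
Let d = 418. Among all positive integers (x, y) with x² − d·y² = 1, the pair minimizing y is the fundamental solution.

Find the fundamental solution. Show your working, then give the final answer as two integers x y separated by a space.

√418 = [20; 2,4,20,4,2,40, …], period ℓ=6 (even) → k=5
step 0: (20, 1)  from 20·(1,0) + (0,1)
step 1: (41, 2)  from 2·(20,1) + (1,0)
step 2: (184, 9)  from 4·(41,2) + (20,1)
step 3: (3721, 182)  from 20·(184,9) + (41,2)
step 4: (15068, 737)  from 4·(3721,182) + (184,9)
step 5: (33857, 1656)  from 2·(15068,737) + (3721,182)
→ (33857, 1656).  Check: 33857²=1146296449, 418·1656²=1146296448, difference 1.

33857 1656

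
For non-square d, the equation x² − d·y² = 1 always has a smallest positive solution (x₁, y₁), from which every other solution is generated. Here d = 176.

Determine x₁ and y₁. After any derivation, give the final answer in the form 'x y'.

√176 = [13; 3,1,3,26, …], period ℓ=4 (even) → k=3
i=0: a=13 ⇒ p=13, q=1
…
i=2: a=1 ⇒ p=53, q=4
i=3: a=3 ⇒ p=199, q=15
fundamental: x₁=199, y₁=15  (since 39601 − 176·225 = 1)

199 15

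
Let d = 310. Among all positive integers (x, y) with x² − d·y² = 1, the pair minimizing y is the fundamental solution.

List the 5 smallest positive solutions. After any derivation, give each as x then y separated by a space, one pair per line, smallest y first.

√310 = [17; 1,1,1,1,5,…,1,1,34, …], period ℓ=16 (even) → k=15
a_0=17:  p_0=17·1+0=17,  q_0=17·0+1=1
a_1=1:  p_1=1·17+1=18,  q_1=1·1+0=1
a_2=1:  p_2=1·18+17=35,  q_2=1·1+1=2
a_3=1:  p_3=1·35+18=53,  q_3=1·2+1=3
a_4=1:  p_4=1·53+35=88,  q_4=1·3+2=5
…
a_9=1:  p_9=1·5687+2060=7747,  q_9=1·323+117=440
…
a_11=5:  p_11=5·28928+7747=152387,  q_11=5·1643+440=8655
…
a_13=1:  p_13=1·181315+152387=333702,  q_13=1·10298+8655=18953
a_14=1:  p_14=1·333702+181315=515017,  q_14=1·18953+10298=29251
a_15=1:  p_15=1·515017+333702=848719,  q_15=1·29251+18953=48204
(x₁, y₁) = (848719, 48204);  848719² − 310·48204² = 1 ✓
(848719+48204√310)^2 = 1440647881921 + 81823301352√310
(848719+48204√310)^3 = 2445410459391369679 + 138889981000287972√310
(848719+48204√310)^4 = 4150932639366927117300481 + 235757131569084991314384√310
(848719+48204√310)^5 = 7045950797499272621676902497999 + 400183113896225599505705060220√310

848719 48204
1440647881921 81823301352
2445410459391369679 138889981000287972
4150932639366927117300481 235757131569084991314384
7045950797499272621676902497999 400183113896225599505705060220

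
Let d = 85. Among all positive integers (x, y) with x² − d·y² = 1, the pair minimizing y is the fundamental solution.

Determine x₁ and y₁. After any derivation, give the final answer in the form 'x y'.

√85 = [9; 4,1,1,4,18, …], period ℓ=5 (odd) → k=9
step 0: (9, 1)  from 9·(1,0) + (0,1)
step 1: (37, 4)  from 4·(9,1) + (1,0)
step 2: (46, 5)  from 1·(37,4) + (9,1)
…
step 4: (378, 41)  from 4·(83,9) + (46,5)
step 5: (6887, 747)  from 18·(378,41) + (83,9)
…
step 7: (34813, 3776)  from 1·(27926,3029) + (6887,747)
step 8: (62739, 6805)  from 1·(34813,3776) + (27926,3029)
step 9: (285769, 30996)  from 4·(62739,6805) + (34813,3776)
→ (285769, 30996).  Check: 285769²=81663921361, 85·30996²=81663921360, difference 1.

285769 30996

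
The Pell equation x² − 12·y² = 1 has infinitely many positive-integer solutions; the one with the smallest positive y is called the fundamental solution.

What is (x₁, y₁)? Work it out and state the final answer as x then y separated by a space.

7 2

√12 = [3; 2,6, …], period ℓ=2 (even) → k=1
i=0: a=3 ⇒ p=3, q=1
i=1: a=2 ⇒ p=7, q=2
fundamental: x₁=7, y₁=2  (since 49 − 12·4 = 1)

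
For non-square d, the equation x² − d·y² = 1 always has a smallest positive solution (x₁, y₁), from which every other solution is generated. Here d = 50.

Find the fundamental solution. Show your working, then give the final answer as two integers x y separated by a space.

99 14

√50 = [7; 14, …], period ℓ=1 (odd) → k=1
step 0: (7, 1)  from 7·(1,0) + (0,1)
step 1: (99, 14)  from 14·(7,1) + (1,0)
fundamental: x₁=99, y₁=14  (since 9801 − 50·196 = 1)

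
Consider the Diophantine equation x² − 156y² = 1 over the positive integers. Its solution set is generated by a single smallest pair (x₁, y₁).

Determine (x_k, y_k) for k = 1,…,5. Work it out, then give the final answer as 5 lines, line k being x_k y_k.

[12; 2,24] for √156; ℓ=2 ⇒ convergent index 1
i=0: a=12 ⇒ p=12, q=1
i=1: a=2 ⇒ p=25, q=2
(x₁, y₁) = (25, 2);  25² − 156·2² = 1 ✓
(x_2, y_2) = (25·25 + 156·2·2, 25·2 + 2·25) = (1249, 100)
(x_3, y_3) = (25·1249 + 156·2·100, 25·100 + 2·1249) = (62425, 4998)
(x_4, y_4) = (25·62425 + 156·2·4998, 25·4998 + 2·62425) = (3120001, 249800)
(x_5, y_5) = (25·3120001 + 156·2·249800, 25·249800 + 2·3120001) = (155937625, 12485002)

25 2
1249 100
62425 4998
3120001 249800
155937625 12485002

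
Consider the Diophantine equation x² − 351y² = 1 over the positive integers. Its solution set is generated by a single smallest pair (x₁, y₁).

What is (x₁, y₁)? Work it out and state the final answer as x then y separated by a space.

62425 3332

√351 → a₀=18, period (1,2,1,3,2,2,2,3,1,2,1,36); ℓ=12 even so k=11
a_0=18:  p_0=18·1+0=18,  q_0=18·0+1=1
a_1=1:  p_1=1·18+1=19,  q_1=1·1+0=1
…
a_3=1:  p_3=1·56+19=75,  q_3=1·3+1=4
…
a_7=2:  p_7=2·1555+637=3747,  q_7=2·83+34=200
a_8=3:  p_8=3·3747+1555=12796,  q_8=3·200+83=683
a_9=1:  p_9=1·12796+3747=16543,  q_9=1·683+200=883
a_10=2:  p_10=2·16543+12796=45882,  q_10=2·883+683=2449
a_11=1:  p_11=1·45882+16543=62425,  q_11=1·2449+883=3332
→ (62425, 3332).  Check: 62425²=3896880625, 351·3332²=3896880624, difference 1.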